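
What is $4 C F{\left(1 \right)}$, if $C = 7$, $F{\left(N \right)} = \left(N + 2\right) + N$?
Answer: $112$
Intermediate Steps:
$F{\left(N \right)} = 2 + 2 N$ ($F{\left(N \right)} = \left(2 + N\right) + N = 2 + 2 N$)
$4 C F{\left(1 \right)} = 4 \cdot 7 \left(2 + 2 \cdot 1\right) = 28 \left(2 + 2\right) = 28 \cdot 4 = 112$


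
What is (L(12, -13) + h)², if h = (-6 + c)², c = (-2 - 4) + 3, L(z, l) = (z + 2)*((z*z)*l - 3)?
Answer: 684816561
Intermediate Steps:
L(z, l) = (-3 + l*z²)*(2 + z) (L(z, l) = (2 + z)*(z²*l - 3) = (2 + z)*(l*z² - 3) = (2 + z)*(-3 + l*z²) = (-3 + l*z²)*(2 + z))
c = -3 (c = -6 + 3 = -3)
h = 81 (h = (-6 - 3)² = (-9)² = 81)
(L(12, -13) + h)² = ((-6 - 3*12 - 13*12³ + 2*(-13)*12²) + 81)² = ((-6 - 36 - 13*1728 + 2*(-13)*144) + 81)² = ((-6 - 36 - 22464 - 3744) + 81)² = (-26250 + 81)² = (-26169)² = 684816561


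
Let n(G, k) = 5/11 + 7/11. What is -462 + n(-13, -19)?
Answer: -5070/11 ≈ -460.91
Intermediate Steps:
n(G, k) = 12/11 (n(G, k) = 5*(1/11) + 7*(1/11) = 5/11 + 7/11 = 12/11)
-462 + n(-13, -19) = -462 + 12/11 = -5070/11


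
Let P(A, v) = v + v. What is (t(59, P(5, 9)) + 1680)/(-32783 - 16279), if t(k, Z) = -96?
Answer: -264/8177 ≈ -0.032286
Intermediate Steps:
P(A, v) = 2*v
(t(59, P(5, 9)) + 1680)/(-32783 - 16279) = (-96 + 1680)/(-32783 - 16279) = 1584/(-49062) = 1584*(-1/49062) = -264/8177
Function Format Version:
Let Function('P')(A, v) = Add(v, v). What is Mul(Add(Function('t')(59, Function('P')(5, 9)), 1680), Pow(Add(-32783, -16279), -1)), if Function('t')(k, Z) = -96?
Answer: Rational(-264, 8177) ≈ -0.032286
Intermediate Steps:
Function('P')(A, v) = Mul(2, v)
Mul(Add(Function('t')(59, Function('P')(5, 9)), 1680), Pow(Add(-32783, -16279), -1)) = Mul(Add(-96, 1680), Pow(Add(-32783, -16279), -1)) = Mul(1584, Pow(-49062, -1)) = Mul(1584, Rational(-1, 49062)) = Rational(-264, 8177)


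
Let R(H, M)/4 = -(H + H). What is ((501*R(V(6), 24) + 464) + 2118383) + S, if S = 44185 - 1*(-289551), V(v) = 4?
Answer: 2436551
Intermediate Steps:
S = 333736 (S = 44185 + 289551 = 333736)
R(H, M) = -8*H (R(H, M) = 4*(-(H + H)) = 4*(-2*H) = -8*H)
((501*R(V(6), 24) + 464) + 2118383) + S = ((501*(-8*4) + 464) + 2118383) + 333736 = ((501*(-32) + 464) + 2118383) + 333736 = ((-16032 + 464) + 2118383) + 333736 = (-15568 + 2118383) + 333736 = 2102815 + 333736 = 2436551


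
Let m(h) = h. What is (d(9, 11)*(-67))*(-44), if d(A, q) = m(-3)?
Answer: -8844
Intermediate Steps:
d(A, q) = -3
(d(9, 11)*(-67))*(-44) = -3*(-67)*(-44) = 201*(-44) = -8844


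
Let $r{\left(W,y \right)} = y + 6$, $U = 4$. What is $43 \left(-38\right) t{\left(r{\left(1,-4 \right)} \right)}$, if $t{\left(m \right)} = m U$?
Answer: $-13072$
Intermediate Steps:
$r{\left(W,y \right)} = 6 + y$
$t{\left(m \right)} = 4 m$ ($t{\left(m \right)} = m 4 = 4 m$)
$43 \left(-38\right) t{\left(r{\left(1,-4 \right)} \right)} = 43 \left(-38\right) 4 \left(6 - 4\right) = - 1634 \cdot 4 \cdot 2 = \left(-1634\right) 8 = -13072$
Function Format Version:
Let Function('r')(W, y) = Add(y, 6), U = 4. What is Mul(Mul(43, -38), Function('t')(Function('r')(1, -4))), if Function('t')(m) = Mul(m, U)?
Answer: -13072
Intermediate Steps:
Function('r')(W, y) = Add(6, y)
Function('t')(m) = Mul(4, m) (Function('t')(m) = Mul(m, 4) = Mul(4, m))
Mul(Mul(43, -38), Function('t')(Function('r')(1, -4))) = Mul(Mul(43, -38), Mul(4, Add(6, -4))) = Mul(-1634, Mul(4, 2)) = Mul(-1634, 8) = -13072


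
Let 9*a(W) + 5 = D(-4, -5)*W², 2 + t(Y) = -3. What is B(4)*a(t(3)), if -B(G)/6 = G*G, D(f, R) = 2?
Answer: -480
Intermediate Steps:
t(Y) = -5 (t(Y) = -2 - 3 = -5)
a(W) = -5/9 + 2*W²/9 (a(W) = -5/9 + (2*W²)/9 = -5/9 + 2*W²/9)
B(G) = -6*G² (B(G) = -6*G*G = -6*G²)
B(4)*a(t(3)) = (-6*4²)*(-5/9 + (2/9)*(-5)²) = (-6*16)*(-5/9 + (2/9)*25) = -96*(-5/9 + 50/9) = -96*5 = -480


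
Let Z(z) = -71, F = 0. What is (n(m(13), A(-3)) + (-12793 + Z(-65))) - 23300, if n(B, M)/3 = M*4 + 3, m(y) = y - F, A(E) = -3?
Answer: -36191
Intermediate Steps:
m(y) = y (m(y) = y - 1*0 = y + 0 = y)
n(B, M) = 9 + 12*M (n(B, M) = 3*(M*4 + 3) = 3*(4*M + 3) = 3*(3 + 4*M) = 9 + 12*M)
(n(m(13), A(-3)) + (-12793 + Z(-65))) - 23300 = ((9 + 12*(-3)) + (-12793 - 71)) - 23300 = ((9 - 36) - 12864) - 23300 = (-27 - 12864) - 23300 = -12891 - 23300 = -36191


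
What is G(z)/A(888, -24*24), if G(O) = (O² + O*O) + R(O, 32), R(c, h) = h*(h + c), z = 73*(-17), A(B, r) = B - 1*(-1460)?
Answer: 1520737/1174 ≈ 1295.3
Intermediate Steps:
A(B, r) = 1460 + B (A(B, r) = B + 1460 = 1460 + B)
z = -1241
R(c, h) = h*(c + h)
G(O) = 1024 + 2*O² + 32*O (G(O) = (O² + O*O) + 32*(O + 32) = (O² + O²) + 32*(32 + O) = 2*O² + (1024 + 32*O) = 1024 + 2*O² + 32*O)
G(z)/A(888, -24*24) = (1024 + 2*(-1241)² + 32*(-1241))/(1460 + 888) = (1024 + 2*1540081 - 39712)/2348 = (1024 + 3080162 - 39712)*(1/2348) = 3041474*(1/2348) = 1520737/1174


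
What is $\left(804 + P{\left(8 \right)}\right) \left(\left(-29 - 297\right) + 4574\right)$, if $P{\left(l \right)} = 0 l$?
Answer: $3415392$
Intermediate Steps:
$P{\left(l \right)} = 0$
$\left(804 + P{\left(8 \right)}\right) \left(\left(-29 - 297\right) + 4574\right) = \left(804 + 0\right) \left(\left(-29 - 297\right) + 4574\right) = 804 \left(\left(-29 - 297\right) + 4574\right) = 804 \left(-326 + 4574\right) = 804 \cdot 4248 = 3415392$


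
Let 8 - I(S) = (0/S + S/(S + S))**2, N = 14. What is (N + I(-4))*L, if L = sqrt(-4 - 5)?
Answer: 261*I/4 ≈ 65.25*I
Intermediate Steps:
L = 3*I (L = sqrt(-9) = 3*I ≈ 3.0*I)
I(S) = 31/4 (I(S) = 8 - (0/S + S/(S + S))**2 = 8 - (0 + S/((2*S)))**2 = 8 - (0 + S*(1/(2*S)))**2 = 8 - (0 + 1/2)**2 = 8 - (1/2)**2 = 8 - 1*1/4 = 8 - 1/4 = 31/4)
(N + I(-4))*L = (14 + 31/4)*(3*I) = 87*(3*I)/4 = 261*I/4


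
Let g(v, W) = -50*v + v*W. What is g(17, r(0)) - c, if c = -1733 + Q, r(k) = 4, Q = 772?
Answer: 179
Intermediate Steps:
c = -961 (c = -1733 + 772 = -961)
g(v, W) = -50*v + W*v
g(17, r(0)) - c = 17*(-50 + 4) - 1*(-961) = 17*(-46) + 961 = -782 + 961 = 179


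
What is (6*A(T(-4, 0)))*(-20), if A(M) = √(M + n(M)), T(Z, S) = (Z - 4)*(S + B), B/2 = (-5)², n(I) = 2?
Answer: -120*I*√398 ≈ -2394.0*I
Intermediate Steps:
B = 50 (B = 2*(-5)² = 2*25 = 50)
T(Z, S) = (-4 + Z)*(50 + S) (T(Z, S) = (Z - 4)*(S + 50) = (-4 + Z)*(50 + S))
A(M) = √(2 + M) (A(M) = √(M + 2) = √(2 + M))
(6*A(T(-4, 0)))*(-20) = (6*√(2 + (-200 - 4*0 + 50*(-4) + 0*(-4))))*(-20) = (6*√(2 + (-200 + 0 - 200 + 0)))*(-20) = (6*√(2 - 400))*(-20) = (6*√(-398))*(-20) = (6*(I*√398))*(-20) = (6*I*√398)*(-20) = -120*I*√398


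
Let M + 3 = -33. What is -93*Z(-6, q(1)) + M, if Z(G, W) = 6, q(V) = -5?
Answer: -594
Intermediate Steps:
M = -36 (M = -3 - 33 = -36)
-93*Z(-6, q(1)) + M = -93*6 - 36 = -558 - 36 = -594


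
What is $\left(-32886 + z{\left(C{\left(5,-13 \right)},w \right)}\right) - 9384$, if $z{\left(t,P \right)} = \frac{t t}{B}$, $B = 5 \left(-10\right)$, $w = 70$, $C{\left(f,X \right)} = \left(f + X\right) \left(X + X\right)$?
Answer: $- \frac{1078382}{25} \approx -43135.0$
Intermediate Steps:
$C{\left(f,X \right)} = 2 X \left(X + f\right)$ ($C{\left(f,X \right)} = \left(X + f\right) 2 X = 2 X \left(X + f\right)$)
$B = -50$
$z{\left(t,P \right)} = - \frac{t^{2}}{50}$ ($z{\left(t,P \right)} = \frac{t t}{-50} = t^{2} \left(- \frac{1}{50}\right) = - \frac{t^{2}}{50}$)
$\left(-32886 + z{\left(C{\left(5,-13 \right)},w \right)}\right) - 9384 = \left(-32886 - \frac{\left(2 \left(-13\right) \left(-13 + 5\right)\right)^{2}}{50}\right) - 9384 = \left(-32886 - \frac{\left(2 \left(-13\right) \left(-8\right)\right)^{2}}{50}\right) - 9384 = \left(-32886 - \frac{208^{2}}{50}\right) - 9384 = \left(-32886 - \frac{21632}{25}\right) - 9384 = - \frac{843782}{25} - 9384 = - \frac{1078382}{25}$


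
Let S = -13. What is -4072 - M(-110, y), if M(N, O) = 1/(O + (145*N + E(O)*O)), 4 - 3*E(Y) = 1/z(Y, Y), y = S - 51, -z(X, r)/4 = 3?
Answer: -590073511/144910 ≈ -4072.0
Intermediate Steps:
z(X, r) = -12 (z(X, r) = -4*3 = -12)
y = -64 (y = -13 - 51 = -64)
E(Y) = 49/36 (E(Y) = 4/3 - ⅓/(-12) = 4/3 - ⅓*(-1/12) = 4/3 + 1/36 = 49/36)
M(N, O) = 1/(145*N + 85*O/36) (M(N, O) = 1/(O + (145*N + 49*O/36)) = 1/(145*N + 85*O/36))
-4072 - M(-110, y) = -4072 - 36/(5*(17*(-64) + 1044*(-110))) = -4072 - 36/(5*(-1088 - 114840)) = -4072 - 36/(5*(-115928)) = -4072 - 36*(-1)/(5*115928) = -4072 - 1*(-9/144910) = -4072 + 9/144910 = -590073511/144910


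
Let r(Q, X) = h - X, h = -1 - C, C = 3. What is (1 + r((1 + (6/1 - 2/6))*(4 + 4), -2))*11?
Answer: -11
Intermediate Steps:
h = -4 (h = -1 - 1*3 = -1 - 3 = -4)
r(Q, X) = -4 - X
(1 + r((1 + (6/1 - 2/6))*(4 + 4), -2))*11 = (1 + (-4 - 1*(-2)))*11 = (1 + (-4 + 2))*11 = (1 - 2)*11 = -1*11 = -11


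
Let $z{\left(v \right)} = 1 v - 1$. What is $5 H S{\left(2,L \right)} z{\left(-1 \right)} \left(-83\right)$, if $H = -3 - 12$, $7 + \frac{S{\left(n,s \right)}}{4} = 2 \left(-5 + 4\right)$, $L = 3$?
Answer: $448200$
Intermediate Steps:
$S{\left(n,s \right)} = -36$ ($S{\left(n,s \right)} = -28 + 4 \cdot 2 \left(-5 + 4\right) = -28 + 4 \cdot 2 \left(-1\right) = -28 + 4 \left(-2\right) = -28 - 8 = -36$)
$H = -15$ ($H = -3 - 12 = -15$)
$z{\left(v \right)} = -1 + v$ ($z{\left(v \right)} = v - 1 = -1 + v$)
$5 H S{\left(2,L \right)} z{\left(-1 \right)} \left(-83\right) = 5 \left(-15\right) \left(-36\right) \left(-1 - 1\right) \left(-83\right) = \left(-75\right) \left(-36\right) \left(-2\right) \left(-83\right) = 2700 \left(-2\right) \left(-83\right) = \left(-5400\right) \left(-83\right) = 448200$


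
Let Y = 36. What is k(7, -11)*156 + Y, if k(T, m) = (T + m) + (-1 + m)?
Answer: -2460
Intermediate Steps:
k(T, m) = -1 + T + 2*m
k(7, -11)*156 + Y = (-1 + 7 + 2*(-11))*156 + 36 = (-1 + 7 - 22)*156 + 36 = -16*156 + 36 = -2496 + 36 = -2460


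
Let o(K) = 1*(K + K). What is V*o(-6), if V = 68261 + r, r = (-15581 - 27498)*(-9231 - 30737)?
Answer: -20662196796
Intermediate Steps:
r = 1721781472 (r = -43079*(-39968) = 1721781472)
o(K) = 2*K (o(K) = 1*(2*K) = 2*K)
V = 1721849733 (V = 68261 + 1721781472 = 1721849733)
V*o(-6) = 1721849733*(2*(-6)) = 1721849733*(-12) = -20662196796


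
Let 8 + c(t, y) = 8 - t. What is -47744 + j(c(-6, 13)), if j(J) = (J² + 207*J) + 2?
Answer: -46464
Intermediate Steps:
c(t, y) = -t (c(t, y) = -8 + (8 - t) = -t)
j(J) = 2 + J² + 207*J
-47744 + j(c(-6, 13)) = -47744 + (2 + (-1*(-6))² + 207*(-1*(-6))) = -47744 + (2 + 6² + 207*6) = -47744 + (2 + 36 + 1242) = -47744 + 1280 = -46464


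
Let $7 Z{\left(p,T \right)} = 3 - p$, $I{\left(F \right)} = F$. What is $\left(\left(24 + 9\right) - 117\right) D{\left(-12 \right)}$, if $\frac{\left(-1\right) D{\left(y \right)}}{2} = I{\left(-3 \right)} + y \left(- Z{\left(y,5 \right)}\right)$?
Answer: $3816$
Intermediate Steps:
$Z{\left(p,T \right)} = \frac{3}{7} - \frac{p}{7}$ ($Z{\left(p,T \right)} = \frac{3 - p}{7} = \frac{3}{7} - \frac{p}{7}$)
$D{\left(y \right)} = 6 - 2 y \left(- \frac{3}{7} + \frac{y}{7}\right)$ ($D{\left(y \right)} = - 2 \left(-3 + y \left(- (\frac{3}{7} - \frac{y}{7})\right)\right) = - 2 \left(-3 + y \left(- \frac{3}{7} + \frac{y}{7}\right)\right) = 6 - 2 y \left(- \frac{3}{7} + \frac{y}{7}\right)$)
$\left(\left(24 + 9\right) - 117\right) D{\left(-12 \right)} = \left(\left(24 + 9\right) - 117\right) \left(6 - - \frac{24 \left(-3 - 12\right)}{7}\right) = \left(33 - 117\right) \left(6 - \left(- \frac{24}{7}\right) \left(-15\right)\right) = - 84 \left(6 - \frac{360}{7}\right) = \left(-84\right) \left(- \frac{318}{7}\right) = 3816$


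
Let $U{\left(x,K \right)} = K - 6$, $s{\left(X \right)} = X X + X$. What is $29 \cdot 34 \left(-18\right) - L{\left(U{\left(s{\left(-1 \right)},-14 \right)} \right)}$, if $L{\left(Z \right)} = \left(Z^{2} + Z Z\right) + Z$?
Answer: $-18528$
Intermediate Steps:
$s{\left(X \right)} = X + X^{2}$ ($s{\left(X \right)} = X^{2} + X = X + X^{2}$)
$U{\left(x,K \right)} = -6 + K$
$L{\left(Z \right)} = Z + 2 Z^{2}$ ($L{\left(Z \right)} = \left(Z^{2} + Z^{2}\right) + Z = 2 Z^{2} + Z = Z + 2 Z^{2}$)
$29 \cdot 34 \left(-18\right) - L{\left(U{\left(s{\left(-1 \right)},-14 \right)} \right)} = 29 \cdot 34 \left(-18\right) - \left(-6 - 14\right) \left(1 + 2 \left(-6 - 14\right)\right) = 986 \left(-18\right) - - 20 \left(1 + 2 \left(-20\right)\right) = -17748 - - 20 \left(1 - 40\right) = -17748 - \left(-20\right) \left(-39\right) = -17748 - 780 = -18528$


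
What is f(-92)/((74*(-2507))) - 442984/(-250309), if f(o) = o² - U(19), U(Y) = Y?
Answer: 3481202009/2018992394 ≈ 1.7242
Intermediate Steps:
f(o) = -19 + o² (f(o) = o² - 1*19 = o² - 19 = -19 + o²)
f(-92)/((74*(-2507))) - 442984/(-250309) = (-19 + (-92)²)/((74*(-2507))) - 442984/(-250309) = (-19 + 8464)/(-185518) - 442984*(-1/250309) = 8445*(-1/185518) + 442984/250309 = -8445/185518 + 442984/250309 = 3481202009/2018992394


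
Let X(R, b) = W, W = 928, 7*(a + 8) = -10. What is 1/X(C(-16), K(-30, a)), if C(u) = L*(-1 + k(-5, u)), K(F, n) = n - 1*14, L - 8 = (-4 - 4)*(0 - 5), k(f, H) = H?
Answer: 1/928 ≈ 0.0010776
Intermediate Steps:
a = -66/7 (a = -8 + (⅐)*(-10) = -8 - 10/7 = -66/7 ≈ -9.4286)
L = 48 (L = 8 + (-4 - 4)*(0 - 5) = 8 - 8*(-5) = 8 + 40 = 48)
K(F, n) = -14 + n (K(F, n) = n - 14 = -14 + n)
C(u) = -48 + 48*u (C(u) = 48*(-1 + u) = -48 + 48*u)
X(R, b) = 928
1/X(C(-16), K(-30, a)) = 1/928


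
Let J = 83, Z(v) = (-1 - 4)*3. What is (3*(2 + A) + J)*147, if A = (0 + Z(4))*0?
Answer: 13083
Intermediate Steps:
Z(v) = -15 (Z(v) = -5*3 = -15)
A = 0 (A = (0 - 15)*0 = -15*0 = 0)
(3*(2 + A) + J)*147 = (3*(2 + 0) + 83)*147 = (3*2 + 83)*147 = (6 + 83)*147 = 89*147 = 13083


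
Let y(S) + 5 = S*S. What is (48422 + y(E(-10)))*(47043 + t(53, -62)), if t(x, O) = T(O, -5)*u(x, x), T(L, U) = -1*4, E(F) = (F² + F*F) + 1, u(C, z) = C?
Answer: 4159435758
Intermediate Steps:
E(F) = 1 + 2*F² (E(F) = (F² + F²) + 1 = 2*F² + 1 = 1 + 2*F²)
T(L, U) = -4
y(S) = -5 + S² (y(S) = -5 + S*S = -5 + S²)
t(x, O) = -4*x
(48422 + y(E(-10)))*(47043 + t(53, -62)) = (48422 + (-5 + (1 + 2*(-10)²)²))*(47043 - 4*53) = (48422 + (-5 + (1 + 2*100)²))*(47043 - 212) = (48422 + (-5 + (1 + 200)²))*46831 = (48422 + (-5 + 201²))*46831 = (48422 + (-5 + 40401))*46831 = (48422 + 40396)*46831 = 88818*46831 = 4159435758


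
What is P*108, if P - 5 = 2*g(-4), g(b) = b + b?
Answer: -1188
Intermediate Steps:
g(b) = 2*b
P = -11 (P = 5 + 2*(2*(-4)) = 5 + 2*(-8) = 5 - 16 = -11)
P*108 = -11*108 = -1188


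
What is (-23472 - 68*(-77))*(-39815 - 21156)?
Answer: 1111867156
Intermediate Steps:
(-23472 - 68*(-77))*(-39815 - 21156) = (-23472 + 5236)*(-60971) = -18236*(-60971) = 1111867156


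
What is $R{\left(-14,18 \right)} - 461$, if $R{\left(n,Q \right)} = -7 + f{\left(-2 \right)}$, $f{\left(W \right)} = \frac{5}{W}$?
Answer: $- \frac{941}{2} \approx -470.5$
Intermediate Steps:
$R{\left(n,Q \right)} = - \frac{19}{2}$ ($R{\left(n,Q \right)} = -7 + \frac{5}{-2} = -7 + 5 \left(- \frac{1}{2}\right) = -7 - \frac{5}{2} = - \frac{19}{2}$)
$R{\left(-14,18 \right)} - 461 = - \frac{19}{2} - 461 = - \frac{941}{2}$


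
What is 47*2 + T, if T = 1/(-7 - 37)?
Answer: 4135/44 ≈ 93.977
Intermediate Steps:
T = -1/44 (T = 1/(-44) = -1/44 ≈ -0.022727)
47*2 + T = 47*2 - 1/44 = 94 - 1/44 = 4135/44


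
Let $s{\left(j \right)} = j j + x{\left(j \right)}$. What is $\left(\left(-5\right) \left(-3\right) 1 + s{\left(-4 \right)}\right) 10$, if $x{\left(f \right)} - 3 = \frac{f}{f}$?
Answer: $350$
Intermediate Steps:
$x{\left(f \right)} = 4$ ($x{\left(f \right)} = 3 + \frac{f}{f} = 3 + 1 = 4$)
$s{\left(j \right)} = 4 + j^{2}$ ($s{\left(j \right)} = j j + 4 = j^{2} + 4 = 4 + j^{2}$)
$\left(\left(-5\right) \left(-3\right) 1 + s{\left(-4 \right)}\right) 10 = \left(\left(-5\right) \left(-3\right) 1 + \left(4 + \left(-4\right)^{2}\right)\right) 10 = \left(15 \cdot 1 + \left(4 + 16\right)\right) 10 = \left(15 + 20\right) 10 = 35 \cdot 10 = 350$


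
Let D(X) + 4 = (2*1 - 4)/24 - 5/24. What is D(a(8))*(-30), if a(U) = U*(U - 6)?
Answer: 515/4 ≈ 128.75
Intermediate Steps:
a(U) = U*(-6 + U)
D(X) = -103/24 (D(X) = -4 + ((2*1 - 4)/24 - 5/24) = -4 + ((2 - 4)*(1/24) - 5*1/24) = -4 + (-2*1/24 - 5/24) = -4 + (-1/12 - 5/24) = -4 - 7/24 = -103/24)
D(a(8))*(-30) = -103/24*(-30) = 515/4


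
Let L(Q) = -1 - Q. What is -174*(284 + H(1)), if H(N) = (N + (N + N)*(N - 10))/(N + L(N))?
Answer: -52374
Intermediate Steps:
H(N) = -N - 2*N*(-10 + N) (H(N) = (N + (N + N)*(N - 10))/(N + (-1 - N)) = (N + (2*N)*(-10 + N))/(-1) = (N + 2*N*(-10 + N))*(-1) = -N - 2*N*(-10 + N))
-174*(284 + H(1)) = -174*(284 + 1*(19 - 2*1)) = -174*(284 + 1*(19 - 2)) = -174*(284 + 1*17) = -174*(284 + 17) = -174*301 = -52374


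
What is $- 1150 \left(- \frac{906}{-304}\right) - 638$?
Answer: $- \frac{308963}{76} \approx -4065.3$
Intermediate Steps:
$- 1150 \left(- \frac{906}{-304}\right) - 638 = - 1150 \left(\left(-906\right) \left(- \frac{1}{304}\right)\right) - 638 = \left(-1150\right) \frac{453}{152} - 638 = - \frac{260475}{76} - 638 = - \frac{308963}{76}$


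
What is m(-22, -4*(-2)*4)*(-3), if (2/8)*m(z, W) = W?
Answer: -384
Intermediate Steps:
m(z, W) = 4*W
m(-22, -4*(-2)*4)*(-3) = (4*(-4*(-2)*4))*(-3) = (4*(8*4))*(-3) = (4*32)*(-3) = 128*(-3) = -384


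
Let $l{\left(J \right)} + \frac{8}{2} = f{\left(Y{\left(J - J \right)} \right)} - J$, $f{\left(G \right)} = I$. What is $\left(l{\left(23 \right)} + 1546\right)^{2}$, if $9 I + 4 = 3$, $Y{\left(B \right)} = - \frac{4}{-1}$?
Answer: $\frac{186868900}{81} \approx 2.307 \cdot 10^{6}$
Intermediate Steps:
$Y{\left(B \right)} = 4$ ($Y{\left(B \right)} = \left(-4\right) \left(-1\right) = 4$)
$I = - \frac{1}{9}$ ($I = - \frac{4}{9} + \frac{1}{9} \cdot 3 = - \frac{4}{9} + \frac{1}{3} = - \frac{1}{9} \approx -0.11111$)
$f{\left(G \right)} = - \frac{1}{9}$
$l{\left(J \right)} = - \frac{37}{9} - J$ ($l{\left(J \right)} = -4 - \left(\frac{1}{9} + J\right) = - \frac{37}{9} - J$)
$\left(l{\left(23 \right)} + 1546\right)^{2} = \left(\left(- \frac{37}{9} - 23\right) + 1546\right)^{2} = \left(- \frac{244}{9} + 1546\right)^{2} = \left(\frac{13670}{9}\right)^{2} = \frac{186868900}{81}$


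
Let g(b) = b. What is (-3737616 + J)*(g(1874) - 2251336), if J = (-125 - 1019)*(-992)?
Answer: 5854827710816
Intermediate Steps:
J = 1134848 (J = -1144*(-992) = 1134848)
(-3737616 + J)*(g(1874) - 2251336) = (-3737616 + 1134848)*(1874 - 2251336) = -2602768*(-2249462) = 5854827710816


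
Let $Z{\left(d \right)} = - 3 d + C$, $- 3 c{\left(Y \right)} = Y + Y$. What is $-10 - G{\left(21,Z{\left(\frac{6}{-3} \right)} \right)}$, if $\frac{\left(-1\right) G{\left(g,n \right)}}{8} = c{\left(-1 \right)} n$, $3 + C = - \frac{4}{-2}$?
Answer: $\frac{50}{3} \approx 16.667$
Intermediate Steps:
$C = -1$ ($C = -3 - \frac{4}{-2} = -3 - -2 = -3 + 2 = -1$)
$c{\left(Y \right)} = - \frac{2 Y}{3}$ ($c{\left(Y \right)} = - \frac{Y + Y}{3} = - \frac{2 Y}{3}$)
$Z{\left(d \right)} = -1 - 3 d$ ($Z{\left(d \right)} = - 3 d - 1 = -1 - 3 d$)
$G{\left(g,n \right)} = - \frac{16 n}{3}$ ($G{\left(g,n \right)} = - 8 \left(- \frac{2}{3}\right) \left(-1\right) n = - 8 \frac{2 n}{3} = - \frac{16 n}{3}$)
$-10 - G{\left(21,Z{\left(\frac{6}{-3} \right)} \right)} = -10 - - \frac{16 \left(-1 - 3 \frac{6}{-3}\right)}{3} = -10 - - \frac{16 \left(-1 - 3 \cdot 6 \left(- \frac{1}{3}\right)\right)}{3} = -10 - - \frac{16 \left(-1 - -6\right)}{3} = -10 - - \frac{16 \left(-1 + 6\right)}{3} = -10 - \left(- \frac{16}{3}\right) 5 = -10 - - \frac{80}{3} = -10 + \frac{80}{3} = \frac{50}{3}$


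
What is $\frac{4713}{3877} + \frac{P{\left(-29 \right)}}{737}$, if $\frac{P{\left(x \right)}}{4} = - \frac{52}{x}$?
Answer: $\frac{101537365}{82863121} \approx 1.2254$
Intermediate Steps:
$P{\left(x \right)} = - \frac{208}{x}$ ($P{\left(x \right)} = 4 \left(- \frac{52}{x}\right) = - \frac{208}{x}$)
$\frac{4713}{3877} + \frac{P{\left(-29 \right)}}{737} = \frac{4713}{3877} + \frac{\left(-208\right) \frac{1}{-29}}{737} = 4713 \cdot \frac{1}{3877} + \left(-208\right) \left(- \frac{1}{29}\right) \frac{1}{737} = \frac{4713}{3877} + \frac{208}{29} \cdot \frac{1}{737} = \frac{4713}{3877} + \frac{208}{21373} = \frac{101537365}{82863121}$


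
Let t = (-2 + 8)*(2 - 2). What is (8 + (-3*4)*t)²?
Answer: 64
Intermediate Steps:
t = 0 (t = 6*0 = 0)
(8 + (-3*4)*t)² = (8 - 3*4*0)² = (8 - 12*0)² = (8 + 0)² = 8² = 64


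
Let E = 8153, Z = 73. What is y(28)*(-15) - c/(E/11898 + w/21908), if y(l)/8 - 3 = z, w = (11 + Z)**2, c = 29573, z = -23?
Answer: -1769593850058/65642053 ≈ -26958.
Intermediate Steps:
w = 7056 (w = (11 + 73)**2 = 84**2 = 7056)
y(l) = -160 (y(l) = 24 + 8*(-23) = 24 - 184 = -160)
y(28)*(-15) - c/(E/11898 + w/21908) = -160*(-15) - 29573/(8153/11898 + 7056/21908) = 2400 - 29573/(8153*(1/11898) + 7056*(1/21908)) = 2400 - 29573/(8153/11898 + 1764/5477) = 2400 - 29573/65642053/65165346 = 2400 - 29573*65165346/65642053 = 2400 - 1*1927134777258/65642053 = 2400 - 1927134777258/65642053 = -1769593850058/65642053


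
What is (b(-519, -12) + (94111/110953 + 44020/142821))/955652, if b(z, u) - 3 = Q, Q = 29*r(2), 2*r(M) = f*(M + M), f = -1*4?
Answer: -1805252319193/7571830724610138 ≈ -0.00023842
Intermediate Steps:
f = -4
r(M) = -4*M (r(M) = (-4*(M + M))/2 = (-8*M)/2 = -4*M)
Q = -232 (Q = 29*(-4*2) = 29*(-8) = -232)
b(z, u) = -229 (b(z, u) = 3 - 232 = -229)
(b(-519, -12) + (94111/110953 + 44020/142821))/955652 = (-229 + (94111/110953 + 44020/142821))/955652 = (-229 + (94111*(1/110953) + 44020*(1/142821)))*(1/955652) = (-229 + (94111/110953 + 44020/142821))*(1/955652) = (-229 + 18325178191/15846418413)*(1/955652) = -3610504638386/15846418413*1/955652 = -1805252319193/7571830724610138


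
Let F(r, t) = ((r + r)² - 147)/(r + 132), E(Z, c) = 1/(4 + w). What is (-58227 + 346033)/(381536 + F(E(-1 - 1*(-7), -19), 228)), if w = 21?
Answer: 23751190150/31486166529 ≈ 0.75434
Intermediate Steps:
E(Z, c) = 1/25 (E(Z, c) = 1/(4 + 21) = 1/25)
F(r, t) = (-147 + 4*r²)/(132 + r) (F(r, t) = ((2*r)² - 147)/(132 + r) = (4*r² - 147)/(132 + r) = (-147 + 4*r²)/(132 + r))
(-58227 + 346033)/(381536 + F(E(-1 - 1*(-7), -19), 228)) = (-58227 + 346033)/(381536 + (-147 + 4*(1/25)²)/(132 + 1/25)) = 287806/(381536 + (-147 + 4*(1/625))/(3301/25)) = 287806/(381536 + 25*(-147 + 4/625)/3301) = 287806/(381536 + (25/3301)*(-91871/625)) = 287806/(381536 - 91871/82525) = 287806/(31486166529/82525) = 287806*(82525/31486166529) = 23751190150/31486166529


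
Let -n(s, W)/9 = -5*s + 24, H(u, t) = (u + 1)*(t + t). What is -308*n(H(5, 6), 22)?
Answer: -931392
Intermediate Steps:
H(u, t) = 2*t*(1 + u) (H(u, t) = (1 + u)*(2*t) = 2*t*(1 + u))
n(s, W) = -216 + 45*s (n(s, W) = -9*(-5*s + 24) = -9*(24 - 5*s) = -216 + 45*s)
-308*n(H(5, 6), 22) = -308*(-216 + 45*(2*6*(1 + 5))) = -308*(-216 + 45*(2*6*6)) = -308*(-216 + 45*72) = -308*(-216 + 3240) = -308*3024 = -931392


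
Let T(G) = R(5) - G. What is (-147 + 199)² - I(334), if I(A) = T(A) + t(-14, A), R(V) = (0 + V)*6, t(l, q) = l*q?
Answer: 7684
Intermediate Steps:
R(V) = 6*V (R(V) = V*6 = 6*V)
T(G) = 30 - G (T(G) = 6*5 - G = 30 - G)
I(A) = 30 - 15*A (I(A) = (30 - A) - 14*A = 30 - 15*A)
(-147 + 199)² - I(334) = (-147 + 199)² - (30 - 15*334) = 52² - (30 - 5010) = 2704 - 1*(-4980) = 2704 + 4980 = 7684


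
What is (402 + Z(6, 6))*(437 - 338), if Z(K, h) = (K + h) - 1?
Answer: 40887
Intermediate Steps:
Z(K, h) = -1 + K + h
(402 + Z(6, 6))*(437 - 338) = (402 + (-1 + 6 + 6))*(437 - 338) = (402 + 11)*99 = 413*99 = 40887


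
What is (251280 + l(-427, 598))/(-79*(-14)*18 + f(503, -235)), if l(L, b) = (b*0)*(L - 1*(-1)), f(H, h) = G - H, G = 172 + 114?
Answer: 251280/19691 ≈ 12.761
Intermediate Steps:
G = 286
f(H, h) = 286 - H
l(L, b) = 0 (l(L, b) = 0*(L + 1) = 0*(1 + L) = 0)
(251280 + l(-427, 598))/(-79*(-14)*18 + f(503, -235)) = (251280 + 0)/(-79*(-14)*18 + (286 - 1*503)) = 251280/(1106*18 + (286 - 503)) = 251280/(19908 - 217) = 251280/19691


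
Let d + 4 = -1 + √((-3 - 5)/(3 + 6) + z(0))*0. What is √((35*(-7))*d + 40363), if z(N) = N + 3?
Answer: 2*√10397 ≈ 203.93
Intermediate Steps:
z(N) = 3 + N
d = -5 (d = -4 + (-1 + √((-3 - 5)/(3 + 6) + (3 + 0))*0) = -4 + (-1 + √(-8/9 + 3)*0) = -4 + (-1 + √(19/9)*0) = -4 + (-1 + (√19/3)*0) = -4 + (-1 + 0) = -4 - 1 = -5)
√((35*(-7))*d + 40363) = √((35*(-7))*(-5) + 40363) = √(-245*(-5) + 40363) = √(1225 + 40363) = √41588 = 2*√10397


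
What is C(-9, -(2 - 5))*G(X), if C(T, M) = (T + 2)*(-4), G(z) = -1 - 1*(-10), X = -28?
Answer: 252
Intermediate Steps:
G(z) = 9 (G(z) = -1 + 10 = 9)
C(T, M) = -8 - 4*T (C(T, M) = (2 + T)*(-4) = -8 - 4*T)
C(-9, -(2 - 5))*G(X) = (-8 - 4*(-9))*9 = (-8 + 36)*9 = 28*9 = 252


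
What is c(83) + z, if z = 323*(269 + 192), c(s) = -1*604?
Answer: 148299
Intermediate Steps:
c(s) = -604
z = 148903 (z = 323*461 = 148903)
c(83) + z = -604 + 148903 = 148299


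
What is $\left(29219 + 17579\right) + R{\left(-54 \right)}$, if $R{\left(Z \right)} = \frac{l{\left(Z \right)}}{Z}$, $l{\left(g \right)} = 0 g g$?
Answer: $46798$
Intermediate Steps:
$l{\left(g \right)} = 0$ ($l{\left(g \right)} = 0 g = 0$)
$R{\left(Z \right)} = 0$ ($R{\left(Z \right)} = \frac{0}{Z} = 0$)
$\left(29219 + 17579\right) + R{\left(-54 \right)} = \left(29219 + 17579\right) + 0 = 46798 + 0 = 46798$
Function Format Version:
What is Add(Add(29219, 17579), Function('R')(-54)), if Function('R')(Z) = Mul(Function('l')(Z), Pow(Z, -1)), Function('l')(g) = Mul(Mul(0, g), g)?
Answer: 46798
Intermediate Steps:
Function('l')(g) = 0 (Function('l')(g) = Mul(0, g) = 0)
Function('R')(Z) = 0 (Function('R')(Z) = Mul(0, Pow(Z, -1)) = 0)
Add(Add(29219, 17579), Function('R')(-54)) = Add(Add(29219, 17579), 0) = Add(46798, 0) = 46798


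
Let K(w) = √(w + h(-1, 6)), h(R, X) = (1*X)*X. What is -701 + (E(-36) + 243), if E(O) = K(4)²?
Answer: -418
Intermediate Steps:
h(R, X) = X² (h(R, X) = X*X = X²)
K(w) = √(36 + w) (K(w) = √(w + 6²) = √(w + 36) = √(36 + w))
E(O) = 40 (E(O) = (√(36 + 4))² = (√40)² = (2*√10)² = 40)
-701 + (E(-36) + 243) = -701 + (40 + 243) = -701 + 283 = -418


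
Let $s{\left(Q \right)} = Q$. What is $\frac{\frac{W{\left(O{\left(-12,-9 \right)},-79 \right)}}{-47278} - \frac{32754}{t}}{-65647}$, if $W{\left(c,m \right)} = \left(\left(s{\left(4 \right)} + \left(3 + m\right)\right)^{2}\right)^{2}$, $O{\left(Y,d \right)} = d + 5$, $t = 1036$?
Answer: $\frac{1049637801}{114835378042} \approx 0.0091404$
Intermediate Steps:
$O{\left(Y,d \right)} = 5 + d$
$W{\left(c,m \right)} = \left(7 + m\right)^{4}$ ($W{\left(c,m \right)} = \left(\left(4 + \left(3 + m\right)\right)^{2}\right)^{2} = \left(\left(7 + m\right)^{2}\right)^{2} = \left(7 + m\right)^{4}$)
$\frac{\frac{W{\left(O{\left(-12,-9 \right)},-79 \right)}}{-47278} - \frac{32754}{t}}{-65647} = \frac{\frac{\left(7 - 79\right)^{4}}{-47278} - \frac{32754}{1036}}{-65647} = \left(\left(-72\right)^{4} \left(- \frac{1}{47278}\right) - \frac{16377}{518}\right) \left(- \frac{1}{65647}\right) = \left(26873856 \left(- \frac{1}{47278}\right) - \frac{16377}{518}\right) \left(- \frac{1}{65647}\right) = \left(- \frac{13436928}{23639} - \frac{16377}{518}\right) \left(- \frac{1}{65647}\right) = \left(- \frac{1049637801}{1749286}\right) \left(- \frac{1}{65647}\right) = \frac{1049637801}{114835378042}$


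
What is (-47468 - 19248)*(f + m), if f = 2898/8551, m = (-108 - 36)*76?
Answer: 6243232976136/8551 ≈ 7.3012e+8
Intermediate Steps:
m = -10944 (m = -144*76 = -10944)
f = 2898/8551 (f = 2898*(1/8551) = 2898/8551 ≈ 0.33891)
(-47468 - 19248)*(f + m) = (-47468 - 19248)*(2898/8551 - 10944) = -66716*(-93579246/8551) = 6243232976136/8551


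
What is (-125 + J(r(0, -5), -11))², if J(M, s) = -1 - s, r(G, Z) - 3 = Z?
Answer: 13225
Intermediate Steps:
r(G, Z) = 3 + Z
(-125 + J(r(0, -5), -11))² = (-125 + (-1 - 1*(-11)))² = (-125 + (-1 + 11))² = (-125 + 10)² = (-115)² = 13225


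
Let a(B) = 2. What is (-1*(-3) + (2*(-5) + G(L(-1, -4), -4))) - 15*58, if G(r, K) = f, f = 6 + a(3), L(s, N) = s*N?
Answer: -869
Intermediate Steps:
L(s, N) = N*s
f = 8 (f = 6 + 2 = 8)
G(r, K) = 8
(-1*(-3) + (2*(-5) + G(L(-1, -4), -4))) - 15*58 = (-1*(-3) + (2*(-5) + 8)) - 15*58 = (3 + (-10 + 8)) - 870 = (3 - 2) - 870 = 1 - 870 = -869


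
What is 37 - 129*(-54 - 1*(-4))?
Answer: 6487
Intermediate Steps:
37 - 129*(-54 - 1*(-4)) = 37 - 129*(-54 + 4) = 37 - 129*(-50) = 37 + 6450 = 6487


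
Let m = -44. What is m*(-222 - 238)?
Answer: 20240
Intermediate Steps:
m*(-222 - 238) = -44*(-222 - 238) = -44*(-460) = 20240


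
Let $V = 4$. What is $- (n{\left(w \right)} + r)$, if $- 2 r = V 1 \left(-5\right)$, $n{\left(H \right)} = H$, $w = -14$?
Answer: $4$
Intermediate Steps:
$r = 10$ ($r = - \frac{4 \cdot 1 \left(-5\right)}{2} = - \frac{4 \left(-5\right)}{2} = \left(- \frac{1}{2}\right) \left(-20\right) = 10$)
$- (n{\left(w \right)} + r) = - (-14 + 10) = \left(-1\right) \left(-4\right) = 4$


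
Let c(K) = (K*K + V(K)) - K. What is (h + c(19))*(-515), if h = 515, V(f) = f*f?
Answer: -627270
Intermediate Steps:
V(f) = f²
c(K) = -K + 2*K² (c(K) = (K*K + K²) - K = (K² + K²) - K = 2*K² - K = -K + 2*K²)
(h + c(19))*(-515) = (515 + 19*(-1 + 2*19))*(-515) = (515 + 19*(-1 + 38))*(-515) = (515 + 19*37)*(-515) = (515 + 703)*(-515) = 1218*(-515) = -627270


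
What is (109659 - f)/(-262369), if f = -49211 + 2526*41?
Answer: -55304/262369 ≈ -0.21079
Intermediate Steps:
f = 54355 (f = -49211 + 103566 = 54355)
(109659 - f)/(-262369) = (109659 - 1*54355)/(-262369) = (109659 - 54355)*(-1/262369) = 55304*(-1/262369) = -55304/262369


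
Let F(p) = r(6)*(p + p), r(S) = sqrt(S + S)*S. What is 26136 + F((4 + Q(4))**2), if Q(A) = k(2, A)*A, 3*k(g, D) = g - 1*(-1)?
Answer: 26136 + 1536*sqrt(3) ≈ 28796.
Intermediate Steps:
k(g, D) = 1/3 + g/3 (k(g, D) = (g - 1*(-1))/3 = (g + 1)/3 = (1 + g)/3 = 1/3 + g/3)
Q(A) = A (Q(A) = (1/3 + (1/3)*2)*A = (1/3 + 2/3)*A = 1*A = A)
r(S) = sqrt(2)*S**(3/2) (r(S) = sqrt(2*S)*S = (sqrt(2)*sqrt(S))*S = sqrt(2)*S**(3/2))
F(p) = 24*p*sqrt(3) (F(p) = (sqrt(2)*6**(3/2))*(p + p) = (sqrt(2)*(6*sqrt(6)))*(2*p) = (12*sqrt(3))*(2*p) = 24*p*sqrt(3))
26136 + F((4 + Q(4))**2) = 26136 + 24*(4 + 4)**2*sqrt(3) = 26136 + 24*8**2*sqrt(3) = 26136 + 24*64*sqrt(3) = 26136 + 1536*sqrt(3)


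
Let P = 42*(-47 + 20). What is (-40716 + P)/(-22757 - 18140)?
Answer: 41850/40897 ≈ 1.0233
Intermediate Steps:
P = -1134 (P = 42*(-27) = -1134)
(-40716 + P)/(-22757 - 18140) = (-40716 - 1134)/(-22757 - 18140) = -41850/(-40897) = -41850*(-1/40897) = 41850/40897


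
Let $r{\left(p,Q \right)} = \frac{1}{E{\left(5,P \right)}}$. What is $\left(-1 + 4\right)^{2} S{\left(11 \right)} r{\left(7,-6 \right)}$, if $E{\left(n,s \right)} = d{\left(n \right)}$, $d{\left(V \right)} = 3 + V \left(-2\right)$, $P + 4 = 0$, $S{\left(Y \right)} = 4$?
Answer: $- \frac{36}{7} \approx -5.1429$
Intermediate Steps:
$P = -4$ ($P = -4 + 0 = -4$)
$d{\left(V \right)} = 3 - 2 V$
$E{\left(n,s \right)} = 3 - 2 n$
$r{\left(p,Q \right)} = - \frac{1}{7}$ ($r{\left(p,Q \right)} = \frac{1}{3 - 10} = \frac{1}{-7} = - \frac{1}{7}$)
$\left(-1 + 4\right)^{2} S{\left(11 \right)} r{\left(7,-6 \right)} = \left(-1 + 4\right)^{2} \cdot 4 \left(- \frac{1}{7}\right) = 3^{2} \cdot 4 \left(- \frac{1}{7}\right) = 9 \cdot 4 \left(- \frac{1}{7}\right) = 36 \left(- \frac{1}{7}\right) = - \frac{36}{7}$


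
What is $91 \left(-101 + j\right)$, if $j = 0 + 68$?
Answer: $-3003$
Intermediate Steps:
$j = 68$
$91 \left(-101 + j\right) = 91 \left(-101 + 68\right) = 91 \left(-33\right) = -3003$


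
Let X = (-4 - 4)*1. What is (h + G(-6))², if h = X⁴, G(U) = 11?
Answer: 16867449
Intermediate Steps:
X = -8 (X = -8*1 = -8)
h = 4096 (h = (-8)⁴ = 4096)
(h + G(-6))² = (4096 + 11)² = 4107² = 16867449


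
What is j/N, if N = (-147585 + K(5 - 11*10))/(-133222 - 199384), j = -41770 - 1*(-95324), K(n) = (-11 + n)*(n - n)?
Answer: 17812381724/147585 ≈ 1.2069e+5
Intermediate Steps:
K(n) = 0 (K(n) = (-11 + n)*0 = 0)
j = 53554 (j = -41770 + 95324 = 53554)
N = 147585/332606 (N = (-147585 + 0)/(-133222 - 199384) = -147585/(-332606) = -147585*(-1/332606) = 147585/332606 ≈ 0.44372)
j/N = 53554/(147585/332606) = 53554*(332606/147585) = 17812381724/147585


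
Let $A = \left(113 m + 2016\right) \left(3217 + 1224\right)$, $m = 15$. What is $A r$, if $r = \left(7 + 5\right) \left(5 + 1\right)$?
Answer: $1186599672$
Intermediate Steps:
$r = 72$ ($r = 12 \cdot 6 = 72$)
$A = 16480551$ ($A = \left(113 \cdot 15 + 2016\right) \left(3217 + 1224\right) = \left(1695 + 2016\right) 4441 = 3711 \cdot 4441 = 16480551$)
$A r = 16480551 \cdot 72 = 1186599672$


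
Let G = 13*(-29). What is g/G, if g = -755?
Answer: 755/377 ≈ 2.0027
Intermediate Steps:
G = -377
g/G = -755/(-377) = -755*(-1/377) = 755/377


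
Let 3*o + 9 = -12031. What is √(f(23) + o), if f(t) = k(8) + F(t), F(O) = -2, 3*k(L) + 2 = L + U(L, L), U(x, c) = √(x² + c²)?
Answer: 2*√(-9030 + 6*√2)/3 ≈ 63.321*I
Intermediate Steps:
o = -12040/3 (o = -3 + (⅓)*(-12031) = -3 - 12031/3 = -12040/3 ≈ -4013.3)
U(x, c) = √(c² + x²)
k(L) = -⅔ + L/3 + √2*√(L²)/3 (k(L) = -⅔ + (L + √(L² + L²))/3 = -⅔ + (L + √(2*L²))/3 = -⅔ + (L + √2*√(L²))/3 = -⅔ + (L/3 + √2*√(L²)/3) = -⅔ + L/3 + √2*√(L²)/3)
f(t) = 8*√2/3 (f(t) = (-⅔ + (⅓)*8 + √2*√(8²)/3) - 2 = (-⅔ + 8/3 + √2*√64/3) - 2 = (-⅔ + 8/3 + (⅓)*√2*8) - 2 = (-⅔ + 8/3 + 8*√2/3) - 2 = (2 + 8*√2/3) - 2 = 8*√2/3)
√(f(23) + o) = √(8*√2/3 - 12040/3) = √(-12040/3 + 8*√2/3)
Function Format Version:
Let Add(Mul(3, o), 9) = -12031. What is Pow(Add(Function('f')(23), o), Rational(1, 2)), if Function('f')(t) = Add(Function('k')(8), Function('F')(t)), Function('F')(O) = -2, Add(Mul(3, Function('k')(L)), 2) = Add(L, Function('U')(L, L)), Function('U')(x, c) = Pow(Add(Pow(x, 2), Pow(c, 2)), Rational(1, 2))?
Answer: Mul(Rational(2, 3), Pow(Add(-9030, Mul(6, Pow(2, Rational(1, 2)))), Rational(1, 2))) ≈ Mul(63.321, I)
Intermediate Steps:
o = Rational(-12040, 3) (o = Add(-3, Mul(Rational(1, 3), -12031)) = Add(-3, Rational(-12031, 3)) = Rational(-12040, 3) ≈ -4013.3)
Function('U')(x, c) = Pow(Add(Pow(c, 2), Pow(x, 2)), Rational(1, 2))
Function('k')(L) = Add(Rational(-2, 3), Mul(Rational(1, 3), L), Mul(Rational(1, 3), Pow(2, Rational(1, 2)), Pow(Pow(L, 2), Rational(1, 2)))) (Function('k')(L) = Add(Rational(-2, 3), Mul(Rational(1, 3), Add(L, Pow(Add(Pow(L, 2), Pow(L, 2)), Rational(1, 2))))) = Add(Rational(-2, 3), Mul(Rational(1, 3), Add(L, Pow(Mul(2, Pow(L, 2)), Rational(1, 2))))) = Add(Rational(-2, 3), Mul(Rational(1, 3), Add(L, Mul(Pow(2, Rational(1, 2)), Pow(Pow(L, 2), Rational(1, 2)))))) = Add(Rational(-2, 3), Add(Mul(Rational(1, 3), L), Mul(Rational(1, 3), Pow(2, Rational(1, 2)), Pow(Pow(L, 2), Rational(1, 2))))) = Add(Rational(-2, 3), Mul(Rational(1, 3), L), Mul(Rational(1, 3), Pow(2, Rational(1, 2)), Pow(Pow(L, 2), Rational(1, 2)))))
Function('f')(t) = Mul(Rational(8, 3), Pow(2, Rational(1, 2))) (Function('f')(t) = Add(Add(Rational(-2, 3), Mul(Rational(1, 3), 8), Mul(Rational(1, 3), Pow(2, Rational(1, 2)), Pow(Pow(8, 2), Rational(1, 2)))), -2) = Add(Add(Rational(-2, 3), Rational(8, 3), Mul(Rational(1, 3), Pow(2, Rational(1, 2)), Pow(64, Rational(1, 2)))), -2) = Add(Add(Rational(-2, 3), Rational(8, 3), Mul(Rational(1, 3), Pow(2, Rational(1, 2)), 8)), -2) = Add(Add(Rational(-2, 3), Rational(8, 3), Mul(Rational(8, 3), Pow(2, Rational(1, 2)))), -2) = Add(Add(2, Mul(Rational(8, 3), Pow(2, Rational(1, 2)))), -2) = Mul(Rational(8, 3), Pow(2, Rational(1, 2))))
Pow(Add(Function('f')(23), o), Rational(1, 2)) = Pow(Add(Mul(Rational(8, 3), Pow(2, Rational(1, 2))), Rational(-12040, 3)), Rational(1, 2)) = Pow(Add(Rational(-12040, 3), Mul(Rational(8, 3), Pow(2, Rational(1, 2)))), Rational(1, 2))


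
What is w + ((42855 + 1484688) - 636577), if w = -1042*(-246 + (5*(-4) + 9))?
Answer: 1158760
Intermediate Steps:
w = 267794 (w = -1042*(-246 + (-20 + 9)) = -1042*(-246 - 11) = -1042*(-257) = 267794)
w + ((42855 + 1484688) - 636577) = 267794 + ((42855 + 1484688) - 636577) = 267794 + (1527543 - 636577) = 267794 + 890966 = 1158760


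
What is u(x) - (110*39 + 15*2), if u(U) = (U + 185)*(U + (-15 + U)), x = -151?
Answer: -15098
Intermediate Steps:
u(U) = (-15 + 2*U)*(185 + U) (u(U) = (185 + U)*(-15 + 2*U) = (-15 + 2*U)*(185 + U))
u(x) - (110*39 + 15*2) = (-2775 + 2*(-151)² + 355*(-151)) - (110*39 + 15*2) = (-2775 + 2*22801 - 53605) - (4290 + 30) = (-2775 + 45602 - 53605) - 1*4320 = -10778 - 4320 = -15098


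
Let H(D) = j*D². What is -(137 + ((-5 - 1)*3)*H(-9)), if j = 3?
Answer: 4237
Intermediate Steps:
H(D) = 3*D²
-(137 + ((-5 - 1)*3)*H(-9)) = -(137 + ((-5 - 1)*3)*(3*(-9)²)) = -(137 + (-6*3)*(3*81)) = -(137 - 18*243) = -(137 - 4374) = -1*(-4237) = 4237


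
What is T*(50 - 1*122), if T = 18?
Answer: -1296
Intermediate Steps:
T*(50 - 1*122) = 18*(50 - 1*122) = 18*(50 - 122) = 18*(-72) = -1296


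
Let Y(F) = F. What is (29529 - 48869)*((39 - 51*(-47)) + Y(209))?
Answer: -51154300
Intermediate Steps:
(29529 - 48869)*((39 - 51*(-47)) + Y(209)) = (29529 - 48869)*((39 - 51*(-47)) + 209) = -19340*((39 + 2397) + 209) = -19340*(2436 + 209) = -19340*2645 = -51154300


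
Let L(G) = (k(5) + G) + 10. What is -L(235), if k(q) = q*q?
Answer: -270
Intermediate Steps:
k(q) = q**2
L(G) = 35 + G (L(G) = (5**2 + G) + 10 = (25 + G) + 10 = 35 + G)
-L(235) = -(35 + 235) = -1*270 = -270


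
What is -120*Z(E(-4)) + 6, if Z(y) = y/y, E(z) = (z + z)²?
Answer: -114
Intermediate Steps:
E(z) = 4*z² (E(z) = (2*z)² = 4*z²)
Z(y) = 1
-120*Z(E(-4)) + 6 = -120*1 + 6 = -120 + 6 = -114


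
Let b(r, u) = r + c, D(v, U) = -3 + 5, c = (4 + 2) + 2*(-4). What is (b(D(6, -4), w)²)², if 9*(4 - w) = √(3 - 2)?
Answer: 0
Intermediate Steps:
c = -2 (c = 6 - 8 = -2)
D(v, U) = 2
w = 35/9 (w = 4 - √(3 - 2)/9 = 4 - √1/9 = 4 - ⅑*1 = 4 - ⅑ = 35/9 ≈ 3.8889)
b(r, u) = -2 + r (b(r, u) = r - 2 = -2 + r)
(b(D(6, -4), w)²)² = ((-2 + 2)²)² = (0²)² = 0² = 0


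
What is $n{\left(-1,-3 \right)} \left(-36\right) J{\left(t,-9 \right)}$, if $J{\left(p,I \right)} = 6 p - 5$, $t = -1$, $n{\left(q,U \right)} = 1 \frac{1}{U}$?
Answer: $-132$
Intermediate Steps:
$n{\left(q,U \right)} = \frac{1}{U}$
$J{\left(p,I \right)} = -5 + 6 p$
$n{\left(-1,-3 \right)} \left(-36\right) J{\left(t,-9 \right)} = \frac{1}{-3} \left(-36\right) \left(-5 + 6 \left(-1\right)\right) = \left(- \frac{1}{3}\right) \left(-36\right) \left(-5 - 6\right) = 12 \left(-11\right) = -132$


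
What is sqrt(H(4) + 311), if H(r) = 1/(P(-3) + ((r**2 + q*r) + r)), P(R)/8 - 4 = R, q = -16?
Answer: sqrt(11195)/6 ≈ 17.634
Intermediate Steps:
P(R) = 32 + 8*R
H(r) = 1/(8 + r**2 - 15*r) (H(r) = 1/((32 + 8*(-3)) + ((r**2 - 16*r) + r)) = 1/((32 - 24) + (r**2 - 15*r)) = 1/(8 + (r**2 - 15*r)) = 1/(8 + r**2 - 15*r))
sqrt(H(4) + 311) = sqrt(1/(8 + 4**2 - 15*4) + 311) = sqrt(1/(8 + 16 - 60) + 311) = sqrt(1/(-36) + 311) = sqrt(-1/36 + 311) = sqrt(11195/36) = sqrt(11195)/6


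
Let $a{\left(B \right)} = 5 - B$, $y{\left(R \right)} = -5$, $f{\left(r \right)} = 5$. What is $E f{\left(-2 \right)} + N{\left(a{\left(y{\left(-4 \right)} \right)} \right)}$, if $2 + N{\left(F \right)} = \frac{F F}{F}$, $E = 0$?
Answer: $8$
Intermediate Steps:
$N{\left(F \right)} = -2 + F$ ($N{\left(F \right)} = -2 + \frac{F F}{F} = -2 + \frac{F^{2}}{F} = -2 + F$)
$E f{\left(-2 \right)} + N{\left(a{\left(y{\left(-4 \right)} \right)} \right)} = 0 \cdot 5 + \left(-2 + \left(5 - -5\right)\right) = 0 + \left(-2 + \left(5 + 5\right)\right) = 0 + \left(-2 + 10\right) = 0 + 8 = 8$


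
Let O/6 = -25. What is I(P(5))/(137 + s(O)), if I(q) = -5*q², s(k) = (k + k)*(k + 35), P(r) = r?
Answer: -125/34637 ≈ -0.0036089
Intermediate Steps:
O = -150 (O = 6*(-25) = -150)
s(k) = 2*k*(35 + k) (s(k) = (2*k)*(35 + k) = 2*k*(35 + k))
I(P(5))/(137 + s(O)) = (-5*5²)/(137 + 2*(-150)*(35 - 150)) = (-5*25)/(137 + 2*(-150)*(-115)) = -125/(137 + 34500) = -125/34637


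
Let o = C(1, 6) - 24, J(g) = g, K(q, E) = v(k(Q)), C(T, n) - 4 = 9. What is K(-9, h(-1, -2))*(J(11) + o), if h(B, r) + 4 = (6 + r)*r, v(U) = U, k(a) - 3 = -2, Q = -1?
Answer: 0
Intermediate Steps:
k(a) = 1 (k(a) = 3 - 2 = 1)
C(T, n) = 13 (C(T, n) = 4 + 9 = 13)
h(B, r) = -4 + r*(6 + r) (h(B, r) = -4 + (6 + r)*r = -4 + r*(6 + r))
K(q, E) = 1
o = -11 (o = 13 - 24 = -11)
K(-9, h(-1, -2))*(J(11) + o) = 1*(11 - 11) = 1*0 = 0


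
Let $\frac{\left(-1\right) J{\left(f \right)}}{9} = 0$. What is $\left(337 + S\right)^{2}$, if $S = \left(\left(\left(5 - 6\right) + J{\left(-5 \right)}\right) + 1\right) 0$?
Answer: $113569$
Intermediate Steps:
$J{\left(f \right)} = 0$ ($J{\left(f \right)} = \left(-9\right) 0 = 0$)
$S = 0$ ($S = \left(\left(\left(5 - 6\right) + 0\right) + 1\right) 0 = \left(\left(-1 + 0\right) + 1\right) 0 = \left(-1 + 1\right) 0 = 0 \cdot 0 = 0$)
$\left(337 + S\right)^{2} = \left(337 + 0\right)^{2} = 337^{2} = 113569$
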